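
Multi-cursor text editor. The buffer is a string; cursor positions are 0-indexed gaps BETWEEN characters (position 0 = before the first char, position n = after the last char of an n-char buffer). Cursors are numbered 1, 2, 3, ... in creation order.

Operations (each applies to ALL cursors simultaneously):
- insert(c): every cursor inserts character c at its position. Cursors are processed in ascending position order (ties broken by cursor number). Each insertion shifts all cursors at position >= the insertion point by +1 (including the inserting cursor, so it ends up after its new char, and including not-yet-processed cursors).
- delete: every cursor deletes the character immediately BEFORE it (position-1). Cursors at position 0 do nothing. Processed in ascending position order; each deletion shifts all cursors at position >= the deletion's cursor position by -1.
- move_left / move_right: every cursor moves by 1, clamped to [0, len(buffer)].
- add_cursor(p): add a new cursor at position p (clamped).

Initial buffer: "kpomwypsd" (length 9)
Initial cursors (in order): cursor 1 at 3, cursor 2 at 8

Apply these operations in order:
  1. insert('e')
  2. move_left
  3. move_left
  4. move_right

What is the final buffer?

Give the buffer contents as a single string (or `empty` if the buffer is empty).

After op 1 (insert('e')): buffer="kpoemwypsed" (len 11), cursors c1@4 c2@10, authorship ...1.....2.
After op 2 (move_left): buffer="kpoemwypsed" (len 11), cursors c1@3 c2@9, authorship ...1.....2.
After op 3 (move_left): buffer="kpoemwypsed" (len 11), cursors c1@2 c2@8, authorship ...1.....2.
After op 4 (move_right): buffer="kpoemwypsed" (len 11), cursors c1@3 c2@9, authorship ...1.....2.

Answer: kpoemwypsed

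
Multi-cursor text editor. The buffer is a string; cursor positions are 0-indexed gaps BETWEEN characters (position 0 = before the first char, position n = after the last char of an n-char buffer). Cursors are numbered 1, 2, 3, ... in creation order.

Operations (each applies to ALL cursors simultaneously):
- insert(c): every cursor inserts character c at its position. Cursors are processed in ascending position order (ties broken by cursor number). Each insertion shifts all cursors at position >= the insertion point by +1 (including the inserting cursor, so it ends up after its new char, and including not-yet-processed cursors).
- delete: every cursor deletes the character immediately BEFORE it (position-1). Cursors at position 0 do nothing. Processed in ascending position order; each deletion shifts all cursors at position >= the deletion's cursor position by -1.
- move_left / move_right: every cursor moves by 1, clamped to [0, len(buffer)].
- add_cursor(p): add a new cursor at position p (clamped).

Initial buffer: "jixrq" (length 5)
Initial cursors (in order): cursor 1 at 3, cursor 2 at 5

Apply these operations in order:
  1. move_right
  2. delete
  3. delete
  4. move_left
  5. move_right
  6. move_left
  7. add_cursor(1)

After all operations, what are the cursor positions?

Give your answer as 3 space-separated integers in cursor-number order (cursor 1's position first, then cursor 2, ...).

Answer: 0 0 1

Derivation:
After op 1 (move_right): buffer="jixrq" (len 5), cursors c1@4 c2@5, authorship .....
After op 2 (delete): buffer="jix" (len 3), cursors c1@3 c2@3, authorship ...
After op 3 (delete): buffer="j" (len 1), cursors c1@1 c2@1, authorship .
After op 4 (move_left): buffer="j" (len 1), cursors c1@0 c2@0, authorship .
After op 5 (move_right): buffer="j" (len 1), cursors c1@1 c2@1, authorship .
After op 6 (move_left): buffer="j" (len 1), cursors c1@0 c2@0, authorship .
After op 7 (add_cursor(1)): buffer="j" (len 1), cursors c1@0 c2@0 c3@1, authorship .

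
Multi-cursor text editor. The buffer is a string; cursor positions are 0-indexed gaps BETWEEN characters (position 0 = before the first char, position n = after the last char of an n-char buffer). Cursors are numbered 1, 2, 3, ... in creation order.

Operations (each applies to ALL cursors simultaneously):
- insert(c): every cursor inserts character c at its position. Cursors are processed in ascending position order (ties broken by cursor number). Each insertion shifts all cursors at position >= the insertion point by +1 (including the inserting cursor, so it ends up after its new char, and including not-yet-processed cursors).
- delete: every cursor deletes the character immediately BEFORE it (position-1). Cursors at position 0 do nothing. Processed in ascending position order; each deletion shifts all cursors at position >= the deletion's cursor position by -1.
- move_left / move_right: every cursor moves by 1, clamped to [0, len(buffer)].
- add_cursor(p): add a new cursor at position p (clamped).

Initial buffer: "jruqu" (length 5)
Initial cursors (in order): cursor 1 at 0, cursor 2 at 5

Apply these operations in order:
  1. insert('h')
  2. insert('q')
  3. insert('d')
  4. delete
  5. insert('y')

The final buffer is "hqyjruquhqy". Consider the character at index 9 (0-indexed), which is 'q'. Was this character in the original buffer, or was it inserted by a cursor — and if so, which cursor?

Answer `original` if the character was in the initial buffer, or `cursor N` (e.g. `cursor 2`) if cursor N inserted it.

Answer: cursor 2

Derivation:
After op 1 (insert('h')): buffer="hjruquh" (len 7), cursors c1@1 c2@7, authorship 1.....2
After op 2 (insert('q')): buffer="hqjruquhq" (len 9), cursors c1@2 c2@9, authorship 11.....22
After op 3 (insert('d')): buffer="hqdjruquhqd" (len 11), cursors c1@3 c2@11, authorship 111.....222
After op 4 (delete): buffer="hqjruquhq" (len 9), cursors c1@2 c2@9, authorship 11.....22
After op 5 (insert('y')): buffer="hqyjruquhqy" (len 11), cursors c1@3 c2@11, authorship 111.....222
Authorship (.=original, N=cursor N): 1 1 1 . . . . . 2 2 2
Index 9: author = 2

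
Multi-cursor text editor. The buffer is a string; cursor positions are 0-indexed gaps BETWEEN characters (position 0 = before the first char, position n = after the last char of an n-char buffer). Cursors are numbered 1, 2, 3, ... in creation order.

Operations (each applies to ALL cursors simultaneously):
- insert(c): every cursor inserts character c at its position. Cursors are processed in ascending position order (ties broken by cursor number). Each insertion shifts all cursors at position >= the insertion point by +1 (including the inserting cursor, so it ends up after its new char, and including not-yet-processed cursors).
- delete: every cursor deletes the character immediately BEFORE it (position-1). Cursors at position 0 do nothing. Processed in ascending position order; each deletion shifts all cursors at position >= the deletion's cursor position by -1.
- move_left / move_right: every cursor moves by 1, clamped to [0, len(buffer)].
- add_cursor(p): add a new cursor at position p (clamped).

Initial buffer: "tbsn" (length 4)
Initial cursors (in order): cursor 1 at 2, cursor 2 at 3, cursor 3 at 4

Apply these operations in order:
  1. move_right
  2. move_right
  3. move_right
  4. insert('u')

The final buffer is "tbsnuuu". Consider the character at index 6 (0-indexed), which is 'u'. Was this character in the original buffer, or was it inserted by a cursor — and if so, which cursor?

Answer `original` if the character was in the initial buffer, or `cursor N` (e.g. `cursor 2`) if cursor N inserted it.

After op 1 (move_right): buffer="tbsn" (len 4), cursors c1@3 c2@4 c3@4, authorship ....
After op 2 (move_right): buffer="tbsn" (len 4), cursors c1@4 c2@4 c3@4, authorship ....
After op 3 (move_right): buffer="tbsn" (len 4), cursors c1@4 c2@4 c3@4, authorship ....
After op 4 (insert('u')): buffer="tbsnuuu" (len 7), cursors c1@7 c2@7 c3@7, authorship ....123
Authorship (.=original, N=cursor N): . . . . 1 2 3
Index 6: author = 3

Answer: cursor 3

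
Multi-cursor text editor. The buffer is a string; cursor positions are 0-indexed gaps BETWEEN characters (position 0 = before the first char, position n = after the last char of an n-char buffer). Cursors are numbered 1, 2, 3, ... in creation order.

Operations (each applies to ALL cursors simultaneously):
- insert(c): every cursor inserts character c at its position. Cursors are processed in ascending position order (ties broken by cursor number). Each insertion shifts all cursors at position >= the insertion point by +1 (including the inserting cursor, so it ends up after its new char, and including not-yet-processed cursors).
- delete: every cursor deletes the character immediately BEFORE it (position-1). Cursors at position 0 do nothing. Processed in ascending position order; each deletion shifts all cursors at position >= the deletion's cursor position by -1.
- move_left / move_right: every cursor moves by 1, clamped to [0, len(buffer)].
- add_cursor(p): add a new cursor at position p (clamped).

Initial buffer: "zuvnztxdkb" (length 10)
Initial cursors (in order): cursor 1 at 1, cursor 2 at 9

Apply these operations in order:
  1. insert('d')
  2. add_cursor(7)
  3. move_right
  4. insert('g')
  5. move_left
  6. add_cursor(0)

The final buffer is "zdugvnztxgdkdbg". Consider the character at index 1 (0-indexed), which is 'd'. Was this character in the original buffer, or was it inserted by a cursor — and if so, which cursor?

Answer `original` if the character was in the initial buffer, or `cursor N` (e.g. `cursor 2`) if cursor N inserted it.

After op 1 (insert('d')): buffer="zduvnztxdkdb" (len 12), cursors c1@2 c2@11, authorship .1........2.
After op 2 (add_cursor(7)): buffer="zduvnztxdkdb" (len 12), cursors c1@2 c3@7 c2@11, authorship .1........2.
After op 3 (move_right): buffer="zduvnztxdkdb" (len 12), cursors c1@3 c3@8 c2@12, authorship .1........2.
After op 4 (insert('g')): buffer="zdugvnztxgdkdbg" (len 15), cursors c1@4 c3@10 c2@15, authorship .1.1.....3..2.2
After op 5 (move_left): buffer="zdugvnztxgdkdbg" (len 15), cursors c1@3 c3@9 c2@14, authorship .1.1.....3..2.2
After op 6 (add_cursor(0)): buffer="zdugvnztxgdkdbg" (len 15), cursors c4@0 c1@3 c3@9 c2@14, authorship .1.1.....3..2.2
Authorship (.=original, N=cursor N): . 1 . 1 . . . . . 3 . . 2 . 2
Index 1: author = 1

Answer: cursor 1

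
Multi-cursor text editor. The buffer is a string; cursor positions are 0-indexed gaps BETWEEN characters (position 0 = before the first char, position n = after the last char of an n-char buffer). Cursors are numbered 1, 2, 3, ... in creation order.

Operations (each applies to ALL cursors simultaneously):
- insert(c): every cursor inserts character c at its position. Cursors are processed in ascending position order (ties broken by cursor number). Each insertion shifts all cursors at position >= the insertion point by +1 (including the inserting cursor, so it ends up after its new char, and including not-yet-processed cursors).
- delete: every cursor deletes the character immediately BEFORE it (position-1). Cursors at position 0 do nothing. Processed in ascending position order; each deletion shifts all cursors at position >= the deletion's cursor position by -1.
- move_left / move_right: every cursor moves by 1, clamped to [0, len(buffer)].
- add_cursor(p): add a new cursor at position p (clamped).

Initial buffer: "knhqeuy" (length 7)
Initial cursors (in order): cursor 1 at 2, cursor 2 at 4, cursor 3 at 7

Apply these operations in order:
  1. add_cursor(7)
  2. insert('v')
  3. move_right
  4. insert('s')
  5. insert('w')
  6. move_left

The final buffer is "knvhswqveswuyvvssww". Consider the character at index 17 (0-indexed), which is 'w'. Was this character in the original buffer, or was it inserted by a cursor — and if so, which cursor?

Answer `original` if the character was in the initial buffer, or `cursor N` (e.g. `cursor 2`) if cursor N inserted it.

Answer: cursor 3

Derivation:
After op 1 (add_cursor(7)): buffer="knhqeuy" (len 7), cursors c1@2 c2@4 c3@7 c4@7, authorship .......
After op 2 (insert('v')): buffer="knvhqveuyvv" (len 11), cursors c1@3 c2@6 c3@11 c4@11, authorship ..1..2...34
After op 3 (move_right): buffer="knvhqveuyvv" (len 11), cursors c1@4 c2@7 c3@11 c4@11, authorship ..1..2...34
After op 4 (insert('s')): buffer="knvhsqvesuyvvss" (len 15), cursors c1@5 c2@9 c3@15 c4@15, authorship ..1.1.2.2..3434
After op 5 (insert('w')): buffer="knvhswqveswuyvvssww" (len 19), cursors c1@6 c2@11 c3@19 c4@19, authorship ..1.11.2.22..343434
After op 6 (move_left): buffer="knvhswqveswuyvvssww" (len 19), cursors c1@5 c2@10 c3@18 c4@18, authorship ..1.11.2.22..343434
Authorship (.=original, N=cursor N): . . 1 . 1 1 . 2 . 2 2 . . 3 4 3 4 3 4
Index 17: author = 3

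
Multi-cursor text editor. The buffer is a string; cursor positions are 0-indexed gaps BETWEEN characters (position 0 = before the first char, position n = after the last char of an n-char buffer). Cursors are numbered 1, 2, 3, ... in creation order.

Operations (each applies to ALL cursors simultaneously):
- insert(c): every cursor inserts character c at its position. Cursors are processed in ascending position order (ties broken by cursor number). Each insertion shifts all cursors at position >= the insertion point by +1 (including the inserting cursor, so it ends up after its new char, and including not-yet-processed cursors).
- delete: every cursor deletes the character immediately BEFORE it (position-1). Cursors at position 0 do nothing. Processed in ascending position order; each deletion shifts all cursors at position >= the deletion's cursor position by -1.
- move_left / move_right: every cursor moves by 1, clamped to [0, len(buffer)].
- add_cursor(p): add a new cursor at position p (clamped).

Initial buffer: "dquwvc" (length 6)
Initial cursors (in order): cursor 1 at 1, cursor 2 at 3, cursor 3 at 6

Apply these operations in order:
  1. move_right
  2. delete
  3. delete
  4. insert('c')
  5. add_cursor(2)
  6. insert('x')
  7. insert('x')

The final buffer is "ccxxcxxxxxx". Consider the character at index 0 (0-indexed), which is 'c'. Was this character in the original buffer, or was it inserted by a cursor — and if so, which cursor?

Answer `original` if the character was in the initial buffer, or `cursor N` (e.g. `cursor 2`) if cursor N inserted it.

After op 1 (move_right): buffer="dquwvc" (len 6), cursors c1@2 c2@4 c3@6, authorship ......
After op 2 (delete): buffer="duv" (len 3), cursors c1@1 c2@2 c3@3, authorship ...
After op 3 (delete): buffer="" (len 0), cursors c1@0 c2@0 c3@0, authorship 
After op 4 (insert('c')): buffer="ccc" (len 3), cursors c1@3 c2@3 c3@3, authorship 123
After op 5 (add_cursor(2)): buffer="ccc" (len 3), cursors c4@2 c1@3 c2@3 c3@3, authorship 123
After op 6 (insert('x')): buffer="ccxcxxx" (len 7), cursors c4@3 c1@7 c2@7 c3@7, authorship 1243123
After op 7 (insert('x')): buffer="ccxxcxxxxxx" (len 11), cursors c4@4 c1@11 c2@11 c3@11, authorship 12443123123
Authorship (.=original, N=cursor N): 1 2 4 4 3 1 2 3 1 2 3
Index 0: author = 1

Answer: cursor 1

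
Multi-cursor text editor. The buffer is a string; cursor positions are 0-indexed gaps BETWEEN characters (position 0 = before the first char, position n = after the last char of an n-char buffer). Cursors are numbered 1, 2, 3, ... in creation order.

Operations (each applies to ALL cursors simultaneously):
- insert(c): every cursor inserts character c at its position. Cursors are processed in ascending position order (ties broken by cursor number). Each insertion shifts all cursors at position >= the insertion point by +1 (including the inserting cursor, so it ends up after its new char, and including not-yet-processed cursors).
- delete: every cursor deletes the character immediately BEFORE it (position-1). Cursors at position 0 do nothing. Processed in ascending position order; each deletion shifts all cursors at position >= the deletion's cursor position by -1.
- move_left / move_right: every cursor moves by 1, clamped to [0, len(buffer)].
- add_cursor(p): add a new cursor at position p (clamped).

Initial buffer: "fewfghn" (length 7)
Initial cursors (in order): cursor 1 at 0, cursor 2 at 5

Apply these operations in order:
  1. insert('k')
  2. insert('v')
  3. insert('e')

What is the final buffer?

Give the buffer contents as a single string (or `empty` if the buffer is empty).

Answer: kvefewfgkvehn

Derivation:
After op 1 (insert('k')): buffer="kfewfgkhn" (len 9), cursors c1@1 c2@7, authorship 1.....2..
After op 2 (insert('v')): buffer="kvfewfgkvhn" (len 11), cursors c1@2 c2@9, authorship 11.....22..
After op 3 (insert('e')): buffer="kvefewfgkvehn" (len 13), cursors c1@3 c2@11, authorship 111.....222..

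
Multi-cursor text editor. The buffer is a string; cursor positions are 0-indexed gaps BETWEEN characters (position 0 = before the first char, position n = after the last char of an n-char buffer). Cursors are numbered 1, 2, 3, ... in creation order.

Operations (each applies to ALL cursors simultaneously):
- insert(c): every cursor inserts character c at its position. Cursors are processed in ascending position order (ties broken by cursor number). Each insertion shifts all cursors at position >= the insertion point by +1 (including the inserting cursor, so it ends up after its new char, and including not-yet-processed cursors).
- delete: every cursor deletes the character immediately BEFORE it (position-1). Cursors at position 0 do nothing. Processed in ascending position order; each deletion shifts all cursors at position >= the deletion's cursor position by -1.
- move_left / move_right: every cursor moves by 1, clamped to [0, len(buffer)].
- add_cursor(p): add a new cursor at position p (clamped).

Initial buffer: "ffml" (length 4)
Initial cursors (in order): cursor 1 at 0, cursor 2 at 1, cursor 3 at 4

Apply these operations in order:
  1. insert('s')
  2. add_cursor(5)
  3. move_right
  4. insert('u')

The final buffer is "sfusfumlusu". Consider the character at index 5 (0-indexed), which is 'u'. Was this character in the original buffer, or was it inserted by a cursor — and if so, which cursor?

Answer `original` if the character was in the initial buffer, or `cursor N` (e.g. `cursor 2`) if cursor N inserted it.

After op 1 (insert('s')): buffer="sfsfmls" (len 7), cursors c1@1 c2@3 c3@7, authorship 1.2...3
After op 2 (add_cursor(5)): buffer="sfsfmls" (len 7), cursors c1@1 c2@3 c4@5 c3@7, authorship 1.2...3
After op 3 (move_right): buffer="sfsfmls" (len 7), cursors c1@2 c2@4 c4@6 c3@7, authorship 1.2...3
After op 4 (insert('u')): buffer="sfusfumlusu" (len 11), cursors c1@3 c2@6 c4@9 c3@11, authorship 1.12.2..433
Authorship (.=original, N=cursor N): 1 . 1 2 . 2 . . 4 3 3
Index 5: author = 2

Answer: cursor 2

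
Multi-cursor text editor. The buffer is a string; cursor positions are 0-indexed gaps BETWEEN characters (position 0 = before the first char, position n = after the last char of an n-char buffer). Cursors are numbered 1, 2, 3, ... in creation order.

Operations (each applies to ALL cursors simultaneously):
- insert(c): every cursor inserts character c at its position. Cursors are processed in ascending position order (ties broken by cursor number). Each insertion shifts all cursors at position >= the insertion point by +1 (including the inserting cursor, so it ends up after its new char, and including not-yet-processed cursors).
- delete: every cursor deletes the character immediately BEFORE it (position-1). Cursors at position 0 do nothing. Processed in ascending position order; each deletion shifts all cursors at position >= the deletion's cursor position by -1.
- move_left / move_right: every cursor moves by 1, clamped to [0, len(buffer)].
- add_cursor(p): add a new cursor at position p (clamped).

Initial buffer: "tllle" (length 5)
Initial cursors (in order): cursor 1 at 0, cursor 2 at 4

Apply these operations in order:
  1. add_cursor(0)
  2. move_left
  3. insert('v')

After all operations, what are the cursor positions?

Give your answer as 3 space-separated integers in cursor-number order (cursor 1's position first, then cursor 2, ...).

Answer: 2 6 2

Derivation:
After op 1 (add_cursor(0)): buffer="tllle" (len 5), cursors c1@0 c3@0 c2@4, authorship .....
After op 2 (move_left): buffer="tllle" (len 5), cursors c1@0 c3@0 c2@3, authorship .....
After op 3 (insert('v')): buffer="vvtllvle" (len 8), cursors c1@2 c3@2 c2@6, authorship 13...2..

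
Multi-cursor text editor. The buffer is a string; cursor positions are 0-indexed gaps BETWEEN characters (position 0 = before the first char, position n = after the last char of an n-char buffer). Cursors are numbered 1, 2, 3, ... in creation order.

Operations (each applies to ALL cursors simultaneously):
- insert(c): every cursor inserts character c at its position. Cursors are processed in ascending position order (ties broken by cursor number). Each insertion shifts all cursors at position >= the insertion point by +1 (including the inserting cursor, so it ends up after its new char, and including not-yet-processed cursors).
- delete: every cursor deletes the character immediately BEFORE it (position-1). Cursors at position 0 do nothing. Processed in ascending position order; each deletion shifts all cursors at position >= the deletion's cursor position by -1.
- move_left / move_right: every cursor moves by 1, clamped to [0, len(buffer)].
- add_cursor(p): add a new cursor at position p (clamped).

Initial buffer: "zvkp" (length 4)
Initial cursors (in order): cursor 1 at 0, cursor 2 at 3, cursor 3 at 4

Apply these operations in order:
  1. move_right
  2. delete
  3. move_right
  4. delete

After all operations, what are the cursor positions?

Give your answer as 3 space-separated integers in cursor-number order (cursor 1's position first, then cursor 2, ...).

After op 1 (move_right): buffer="zvkp" (len 4), cursors c1@1 c2@4 c3@4, authorship ....
After op 2 (delete): buffer="v" (len 1), cursors c1@0 c2@1 c3@1, authorship .
After op 3 (move_right): buffer="v" (len 1), cursors c1@1 c2@1 c3@1, authorship .
After op 4 (delete): buffer="" (len 0), cursors c1@0 c2@0 c3@0, authorship 

Answer: 0 0 0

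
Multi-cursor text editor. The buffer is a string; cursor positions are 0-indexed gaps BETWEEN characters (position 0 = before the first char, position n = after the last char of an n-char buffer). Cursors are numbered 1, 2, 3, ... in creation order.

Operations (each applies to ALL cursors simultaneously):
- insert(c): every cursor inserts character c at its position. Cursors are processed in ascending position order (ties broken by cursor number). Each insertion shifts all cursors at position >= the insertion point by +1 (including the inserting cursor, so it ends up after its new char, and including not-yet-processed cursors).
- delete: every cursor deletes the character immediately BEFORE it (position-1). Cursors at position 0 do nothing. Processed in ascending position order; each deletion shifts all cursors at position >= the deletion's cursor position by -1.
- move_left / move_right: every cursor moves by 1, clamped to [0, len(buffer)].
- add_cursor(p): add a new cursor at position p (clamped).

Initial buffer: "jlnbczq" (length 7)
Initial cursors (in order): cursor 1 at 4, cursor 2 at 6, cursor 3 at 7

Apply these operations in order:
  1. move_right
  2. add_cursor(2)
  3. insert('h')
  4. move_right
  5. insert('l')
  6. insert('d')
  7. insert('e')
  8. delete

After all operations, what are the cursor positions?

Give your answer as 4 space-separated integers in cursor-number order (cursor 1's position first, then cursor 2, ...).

After op 1 (move_right): buffer="jlnbczq" (len 7), cursors c1@5 c2@7 c3@7, authorship .......
After op 2 (add_cursor(2)): buffer="jlnbczq" (len 7), cursors c4@2 c1@5 c2@7 c3@7, authorship .......
After op 3 (insert('h')): buffer="jlhnbchzqhh" (len 11), cursors c4@3 c1@7 c2@11 c3@11, authorship ..4...1..23
After op 4 (move_right): buffer="jlhnbchzqhh" (len 11), cursors c4@4 c1@8 c2@11 c3@11, authorship ..4...1..23
After op 5 (insert('l')): buffer="jlhnlbchzlqhhll" (len 15), cursors c4@5 c1@10 c2@15 c3@15, authorship ..4.4..1.1.2323
After op 6 (insert('d')): buffer="jlhnldbchzldqhhlldd" (len 19), cursors c4@6 c1@12 c2@19 c3@19, authorship ..4.44..1.11.232323
After op 7 (insert('e')): buffer="jlhnldebchzldeqhhllddee" (len 23), cursors c4@7 c1@14 c2@23 c3@23, authorship ..4.444..1.111.23232323
After op 8 (delete): buffer="jlhnldbchzldqhhlldd" (len 19), cursors c4@6 c1@12 c2@19 c3@19, authorship ..4.44..1.11.232323

Answer: 12 19 19 6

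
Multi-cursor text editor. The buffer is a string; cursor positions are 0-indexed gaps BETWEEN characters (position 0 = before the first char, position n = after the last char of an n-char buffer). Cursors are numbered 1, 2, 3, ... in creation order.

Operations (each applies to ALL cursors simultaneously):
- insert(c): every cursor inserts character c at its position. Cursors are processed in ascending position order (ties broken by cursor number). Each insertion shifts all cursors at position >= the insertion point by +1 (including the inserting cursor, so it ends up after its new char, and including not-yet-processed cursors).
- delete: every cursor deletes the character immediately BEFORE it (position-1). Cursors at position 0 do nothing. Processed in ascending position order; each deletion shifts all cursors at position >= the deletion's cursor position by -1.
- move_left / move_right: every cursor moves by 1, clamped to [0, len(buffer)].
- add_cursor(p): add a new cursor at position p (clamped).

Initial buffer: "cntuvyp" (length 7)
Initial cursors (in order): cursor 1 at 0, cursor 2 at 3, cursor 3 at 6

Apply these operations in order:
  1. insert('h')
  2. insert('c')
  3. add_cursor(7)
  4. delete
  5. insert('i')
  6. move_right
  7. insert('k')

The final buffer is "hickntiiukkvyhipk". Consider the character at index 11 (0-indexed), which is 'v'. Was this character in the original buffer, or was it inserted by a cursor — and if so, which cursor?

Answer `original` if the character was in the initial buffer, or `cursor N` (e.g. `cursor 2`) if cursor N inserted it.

Answer: original

Derivation:
After op 1 (insert('h')): buffer="hcnthuvyhp" (len 10), cursors c1@1 c2@5 c3@9, authorship 1...2...3.
After op 2 (insert('c')): buffer="hccnthcuvyhcp" (len 13), cursors c1@2 c2@7 c3@12, authorship 11...22...33.
After op 3 (add_cursor(7)): buffer="hccnthcuvyhcp" (len 13), cursors c1@2 c2@7 c4@7 c3@12, authorship 11...22...33.
After op 4 (delete): buffer="hcntuvyhp" (len 9), cursors c1@1 c2@4 c4@4 c3@8, authorship 1......3.
After op 5 (insert('i')): buffer="hicntiiuvyhip" (len 13), cursors c1@2 c2@7 c4@7 c3@12, authorship 11...24...33.
After op 6 (move_right): buffer="hicntiiuvyhip" (len 13), cursors c1@3 c2@8 c4@8 c3@13, authorship 11...24...33.
After op 7 (insert('k')): buffer="hickntiiukkvyhipk" (len 17), cursors c1@4 c2@11 c4@11 c3@17, authorship 11.1..24.24..33.3
Authorship (.=original, N=cursor N): 1 1 . 1 . . 2 4 . 2 4 . . 3 3 . 3
Index 11: author = original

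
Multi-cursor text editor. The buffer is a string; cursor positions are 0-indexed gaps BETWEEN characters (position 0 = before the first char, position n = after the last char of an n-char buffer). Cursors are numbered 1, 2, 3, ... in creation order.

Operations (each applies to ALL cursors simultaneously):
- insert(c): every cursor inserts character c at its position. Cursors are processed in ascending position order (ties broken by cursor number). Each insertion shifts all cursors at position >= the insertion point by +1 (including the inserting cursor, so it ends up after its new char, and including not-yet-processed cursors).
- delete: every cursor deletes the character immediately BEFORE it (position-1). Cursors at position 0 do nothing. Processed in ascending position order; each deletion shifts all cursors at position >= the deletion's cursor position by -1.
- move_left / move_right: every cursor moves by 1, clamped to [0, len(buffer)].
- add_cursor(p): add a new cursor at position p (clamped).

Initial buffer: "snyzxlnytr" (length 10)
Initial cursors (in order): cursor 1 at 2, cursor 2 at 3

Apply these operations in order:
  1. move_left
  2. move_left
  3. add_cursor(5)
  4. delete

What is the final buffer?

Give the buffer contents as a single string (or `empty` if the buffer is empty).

Answer: nyzlnytr

Derivation:
After op 1 (move_left): buffer="snyzxlnytr" (len 10), cursors c1@1 c2@2, authorship ..........
After op 2 (move_left): buffer="snyzxlnytr" (len 10), cursors c1@0 c2@1, authorship ..........
After op 3 (add_cursor(5)): buffer="snyzxlnytr" (len 10), cursors c1@0 c2@1 c3@5, authorship ..........
After op 4 (delete): buffer="nyzlnytr" (len 8), cursors c1@0 c2@0 c3@3, authorship ........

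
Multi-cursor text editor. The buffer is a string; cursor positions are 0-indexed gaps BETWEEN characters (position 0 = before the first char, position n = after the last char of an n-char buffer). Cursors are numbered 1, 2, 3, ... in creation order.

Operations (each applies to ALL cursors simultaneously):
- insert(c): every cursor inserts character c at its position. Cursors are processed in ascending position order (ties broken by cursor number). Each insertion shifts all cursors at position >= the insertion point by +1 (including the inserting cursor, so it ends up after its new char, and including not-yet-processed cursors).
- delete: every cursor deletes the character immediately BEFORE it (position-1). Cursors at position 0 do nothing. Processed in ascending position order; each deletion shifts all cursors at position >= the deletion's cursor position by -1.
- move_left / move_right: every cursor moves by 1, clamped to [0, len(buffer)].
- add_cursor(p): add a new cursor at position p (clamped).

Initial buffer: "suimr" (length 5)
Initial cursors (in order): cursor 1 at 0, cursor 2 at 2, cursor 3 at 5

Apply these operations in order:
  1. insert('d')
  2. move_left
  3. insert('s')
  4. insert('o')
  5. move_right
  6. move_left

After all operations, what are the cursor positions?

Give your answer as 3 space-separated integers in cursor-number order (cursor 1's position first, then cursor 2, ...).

After op 1 (insert('d')): buffer="dsudimrd" (len 8), cursors c1@1 c2@4 c3@8, authorship 1..2...3
After op 2 (move_left): buffer="dsudimrd" (len 8), cursors c1@0 c2@3 c3@7, authorship 1..2...3
After op 3 (insert('s')): buffer="sdsusdimrsd" (len 11), cursors c1@1 c2@5 c3@10, authorship 11..22...33
After op 4 (insert('o')): buffer="sodsusodimrsod" (len 14), cursors c1@2 c2@7 c3@13, authorship 111..222...333
After op 5 (move_right): buffer="sodsusodimrsod" (len 14), cursors c1@3 c2@8 c3@14, authorship 111..222...333
After op 6 (move_left): buffer="sodsusodimrsod" (len 14), cursors c1@2 c2@7 c3@13, authorship 111..222...333

Answer: 2 7 13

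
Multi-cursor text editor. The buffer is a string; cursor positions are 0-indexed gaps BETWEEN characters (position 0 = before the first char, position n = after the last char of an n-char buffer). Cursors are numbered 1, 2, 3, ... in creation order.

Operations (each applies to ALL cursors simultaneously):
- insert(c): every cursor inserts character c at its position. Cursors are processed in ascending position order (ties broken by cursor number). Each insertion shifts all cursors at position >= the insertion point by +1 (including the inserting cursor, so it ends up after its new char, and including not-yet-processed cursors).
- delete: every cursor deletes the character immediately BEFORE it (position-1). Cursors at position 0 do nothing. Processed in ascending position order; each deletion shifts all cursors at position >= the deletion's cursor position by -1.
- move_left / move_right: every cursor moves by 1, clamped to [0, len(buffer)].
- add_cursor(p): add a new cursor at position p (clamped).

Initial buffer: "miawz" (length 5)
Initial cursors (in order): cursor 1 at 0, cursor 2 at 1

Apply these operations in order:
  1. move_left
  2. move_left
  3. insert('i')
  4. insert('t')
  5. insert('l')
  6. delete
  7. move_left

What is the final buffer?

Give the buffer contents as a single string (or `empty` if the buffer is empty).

Answer: iittmiawz

Derivation:
After op 1 (move_left): buffer="miawz" (len 5), cursors c1@0 c2@0, authorship .....
After op 2 (move_left): buffer="miawz" (len 5), cursors c1@0 c2@0, authorship .....
After op 3 (insert('i')): buffer="iimiawz" (len 7), cursors c1@2 c2@2, authorship 12.....
After op 4 (insert('t')): buffer="iittmiawz" (len 9), cursors c1@4 c2@4, authorship 1212.....
After op 5 (insert('l')): buffer="iittllmiawz" (len 11), cursors c1@6 c2@6, authorship 121212.....
After op 6 (delete): buffer="iittmiawz" (len 9), cursors c1@4 c2@4, authorship 1212.....
After op 7 (move_left): buffer="iittmiawz" (len 9), cursors c1@3 c2@3, authorship 1212.....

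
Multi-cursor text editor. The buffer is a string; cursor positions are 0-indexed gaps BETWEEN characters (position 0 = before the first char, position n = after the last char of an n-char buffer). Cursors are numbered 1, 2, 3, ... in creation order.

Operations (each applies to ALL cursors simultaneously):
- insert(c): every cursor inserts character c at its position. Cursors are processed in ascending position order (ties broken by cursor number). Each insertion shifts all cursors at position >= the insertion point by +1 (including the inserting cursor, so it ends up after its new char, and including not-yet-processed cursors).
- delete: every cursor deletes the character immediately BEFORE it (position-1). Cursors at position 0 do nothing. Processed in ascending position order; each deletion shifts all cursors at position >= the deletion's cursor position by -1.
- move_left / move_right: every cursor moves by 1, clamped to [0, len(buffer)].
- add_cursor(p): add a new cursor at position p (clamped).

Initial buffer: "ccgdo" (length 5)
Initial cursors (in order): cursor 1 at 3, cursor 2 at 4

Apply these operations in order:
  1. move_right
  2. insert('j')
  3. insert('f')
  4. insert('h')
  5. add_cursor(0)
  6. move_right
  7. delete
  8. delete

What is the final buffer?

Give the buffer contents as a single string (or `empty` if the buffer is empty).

After op 1 (move_right): buffer="ccgdo" (len 5), cursors c1@4 c2@5, authorship .....
After op 2 (insert('j')): buffer="ccgdjoj" (len 7), cursors c1@5 c2@7, authorship ....1.2
After op 3 (insert('f')): buffer="ccgdjfojf" (len 9), cursors c1@6 c2@9, authorship ....11.22
After op 4 (insert('h')): buffer="ccgdjfhojfh" (len 11), cursors c1@7 c2@11, authorship ....111.222
After op 5 (add_cursor(0)): buffer="ccgdjfhojfh" (len 11), cursors c3@0 c1@7 c2@11, authorship ....111.222
After op 6 (move_right): buffer="ccgdjfhojfh" (len 11), cursors c3@1 c1@8 c2@11, authorship ....111.222
After op 7 (delete): buffer="cgdjfhjf" (len 8), cursors c3@0 c1@6 c2@8, authorship ...11122
After op 8 (delete): buffer="cgdjfj" (len 6), cursors c3@0 c1@5 c2@6, authorship ...112

Answer: cgdjfj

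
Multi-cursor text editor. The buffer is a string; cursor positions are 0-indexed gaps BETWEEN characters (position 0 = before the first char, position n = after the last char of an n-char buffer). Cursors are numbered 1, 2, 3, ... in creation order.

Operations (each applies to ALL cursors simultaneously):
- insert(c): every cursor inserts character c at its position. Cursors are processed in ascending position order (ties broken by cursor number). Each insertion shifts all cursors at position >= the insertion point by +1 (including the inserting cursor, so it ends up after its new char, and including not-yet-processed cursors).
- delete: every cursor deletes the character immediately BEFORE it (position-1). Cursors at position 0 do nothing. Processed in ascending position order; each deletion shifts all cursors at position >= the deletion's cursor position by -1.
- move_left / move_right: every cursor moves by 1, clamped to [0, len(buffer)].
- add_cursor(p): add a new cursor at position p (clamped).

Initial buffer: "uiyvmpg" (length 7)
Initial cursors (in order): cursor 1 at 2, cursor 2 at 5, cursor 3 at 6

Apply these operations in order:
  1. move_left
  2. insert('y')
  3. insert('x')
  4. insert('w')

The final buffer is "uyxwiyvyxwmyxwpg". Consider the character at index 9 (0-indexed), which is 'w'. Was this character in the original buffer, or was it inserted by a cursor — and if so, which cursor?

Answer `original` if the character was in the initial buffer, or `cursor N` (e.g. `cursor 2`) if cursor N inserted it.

Answer: cursor 2

Derivation:
After op 1 (move_left): buffer="uiyvmpg" (len 7), cursors c1@1 c2@4 c3@5, authorship .......
After op 2 (insert('y')): buffer="uyiyvymypg" (len 10), cursors c1@2 c2@6 c3@8, authorship .1...2.3..
After op 3 (insert('x')): buffer="uyxiyvyxmyxpg" (len 13), cursors c1@3 c2@8 c3@11, authorship .11...22.33..
After op 4 (insert('w')): buffer="uyxwiyvyxwmyxwpg" (len 16), cursors c1@4 c2@10 c3@14, authorship .111...222.333..
Authorship (.=original, N=cursor N): . 1 1 1 . . . 2 2 2 . 3 3 3 . .
Index 9: author = 2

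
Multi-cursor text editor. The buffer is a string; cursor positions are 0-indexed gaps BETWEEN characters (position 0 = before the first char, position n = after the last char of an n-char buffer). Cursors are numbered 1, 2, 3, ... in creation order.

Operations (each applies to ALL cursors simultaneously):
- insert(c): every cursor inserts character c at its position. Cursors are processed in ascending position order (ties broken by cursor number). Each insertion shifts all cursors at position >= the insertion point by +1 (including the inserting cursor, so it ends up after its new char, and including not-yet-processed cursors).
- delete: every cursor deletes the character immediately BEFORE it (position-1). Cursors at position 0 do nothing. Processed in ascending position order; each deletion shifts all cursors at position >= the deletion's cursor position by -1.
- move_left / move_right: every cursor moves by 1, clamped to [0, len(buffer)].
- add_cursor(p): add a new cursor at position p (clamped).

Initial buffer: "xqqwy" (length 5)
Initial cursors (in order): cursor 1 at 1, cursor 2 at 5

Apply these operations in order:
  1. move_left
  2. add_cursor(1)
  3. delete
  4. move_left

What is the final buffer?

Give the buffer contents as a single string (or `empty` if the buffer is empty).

After op 1 (move_left): buffer="xqqwy" (len 5), cursors c1@0 c2@4, authorship .....
After op 2 (add_cursor(1)): buffer="xqqwy" (len 5), cursors c1@0 c3@1 c2@4, authorship .....
After op 3 (delete): buffer="qqy" (len 3), cursors c1@0 c3@0 c2@2, authorship ...
After op 4 (move_left): buffer="qqy" (len 3), cursors c1@0 c3@0 c2@1, authorship ...

Answer: qqy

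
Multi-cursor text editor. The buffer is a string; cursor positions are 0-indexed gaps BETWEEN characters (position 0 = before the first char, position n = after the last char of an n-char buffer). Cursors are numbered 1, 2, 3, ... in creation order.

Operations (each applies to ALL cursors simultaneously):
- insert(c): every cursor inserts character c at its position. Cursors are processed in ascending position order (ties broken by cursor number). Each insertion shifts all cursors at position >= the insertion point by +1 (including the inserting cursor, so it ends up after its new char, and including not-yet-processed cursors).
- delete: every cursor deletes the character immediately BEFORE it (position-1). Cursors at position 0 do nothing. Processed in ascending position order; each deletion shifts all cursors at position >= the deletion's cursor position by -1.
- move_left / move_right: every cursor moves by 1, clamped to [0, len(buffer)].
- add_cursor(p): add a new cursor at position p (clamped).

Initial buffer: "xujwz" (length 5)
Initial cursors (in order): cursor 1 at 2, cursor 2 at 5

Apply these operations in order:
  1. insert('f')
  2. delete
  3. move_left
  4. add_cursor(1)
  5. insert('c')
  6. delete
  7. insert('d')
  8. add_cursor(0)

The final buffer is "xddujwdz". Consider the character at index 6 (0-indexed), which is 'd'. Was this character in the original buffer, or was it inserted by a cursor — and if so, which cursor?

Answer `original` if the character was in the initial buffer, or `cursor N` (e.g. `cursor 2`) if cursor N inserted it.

Answer: cursor 2

Derivation:
After op 1 (insert('f')): buffer="xufjwzf" (len 7), cursors c1@3 c2@7, authorship ..1...2
After op 2 (delete): buffer="xujwz" (len 5), cursors c1@2 c2@5, authorship .....
After op 3 (move_left): buffer="xujwz" (len 5), cursors c1@1 c2@4, authorship .....
After op 4 (add_cursor(1)): buffer="xujwz" (len 5), cursors c1@1 c3@1 c2@4, authorship .....
After op 5 (insert('c')): buffer="xccujwcz" (len 8), cursors c1@3 c3@3 c2@7, authorship .13...2.
After op 6 (delete): buffer="xujwz" (len 5), cursors c1@1 c3@1 c2@4, authorship .....
After op 7 (insert('d')): buffer="xddujwdz" (len 8), cursors c1@3 c3@3 c2@7, authorship .13...2.
After op 8 (add_cursor(0)): buffer="xddujwdz" (len 8), cursors c4@0 c1@3 c3@3 c2@7, authorship .13...2.
Authorship (.=original, N=cursor N): . 1 3 . . . 2 .
Index 6: author = 2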